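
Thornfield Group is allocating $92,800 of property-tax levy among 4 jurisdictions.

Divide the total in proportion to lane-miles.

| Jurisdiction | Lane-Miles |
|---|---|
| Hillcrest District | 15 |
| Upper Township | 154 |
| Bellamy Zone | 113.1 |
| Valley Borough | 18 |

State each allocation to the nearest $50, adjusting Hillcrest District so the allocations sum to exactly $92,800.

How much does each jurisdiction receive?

Hillcrest District: $4,700 | Upper Township: $47,600 | Bellamy Zone: $34,950 | Valley Borough: $5,550

Lane-miles total: 300.1.
Proportional shares: Hillcrest District 15/300.1 × $92,800 = 4,638.45; Upper Township 154/300.1 × $92,800 = 47,621.46; Bellamy Zone 113.1/300.1 × $92,800 = 34,973.94; Valley Borough 18/300.1 × $92,800 = 5,566.14.
Rounded to nearest $50: Hillcrest District $4,650; Upper Township $47,600; Bellamy Zone $34,950; Valley Borough $5,550. Sum = $92,750.
Difference $92,800 − $92,750 = +$50 applied to Hillcrest District: Hillcrest District becomes $4,700.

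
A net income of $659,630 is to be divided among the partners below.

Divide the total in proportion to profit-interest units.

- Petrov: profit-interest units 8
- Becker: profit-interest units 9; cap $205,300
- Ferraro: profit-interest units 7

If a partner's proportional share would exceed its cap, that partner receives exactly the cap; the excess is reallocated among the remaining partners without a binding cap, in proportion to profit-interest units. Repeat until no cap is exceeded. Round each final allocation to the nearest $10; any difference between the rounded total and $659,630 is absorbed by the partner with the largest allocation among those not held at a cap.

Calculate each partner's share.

Petrov: $242,310 · Becker: $205,300 · Ferraro: $212,020

Sum of profit-interest units: 24.
Proportional shares (ignoring caps): Petrov 219,876.67; Becker 247,361.25; Ferraro 192,392.08.
Held at cap: Becker ($205,300); balance $454,330 reallocated over remaining profit-interest units 15.
Shares after redistribution: Petrov 242,309.33 → $242,310; Ferraro 212,020.67 → $212,020.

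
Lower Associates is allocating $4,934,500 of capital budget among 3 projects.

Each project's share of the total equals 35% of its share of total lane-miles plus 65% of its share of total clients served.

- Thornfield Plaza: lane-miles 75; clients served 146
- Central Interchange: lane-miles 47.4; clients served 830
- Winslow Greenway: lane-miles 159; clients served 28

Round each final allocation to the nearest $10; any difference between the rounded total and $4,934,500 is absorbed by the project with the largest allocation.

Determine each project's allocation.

Totals — lane-miles 281.4, clients served 1,004.
Combined weights (35% lane-miles + 65% clients served): Thornfield Plaza 0.1878; Central Interchange 0.5963; Winslow Greenway 0.2159.
Proportional shares: Thornfield Plaza 926,726.21; Central Interchange 2,942,471.08; Winslow Greenway 1,065,302.71.
At nearest $10: Thornfield Plaza $926,730; Central Interchange $2,942,470; Winslow Greenway $1,065,300. Sum = $4,934,500.
Rounded total matches; no reconciliation needed.

Thornfield Plaza: $926,730 · Central Interchange: $2,942,470 · Winslow Greenway: $1,065,300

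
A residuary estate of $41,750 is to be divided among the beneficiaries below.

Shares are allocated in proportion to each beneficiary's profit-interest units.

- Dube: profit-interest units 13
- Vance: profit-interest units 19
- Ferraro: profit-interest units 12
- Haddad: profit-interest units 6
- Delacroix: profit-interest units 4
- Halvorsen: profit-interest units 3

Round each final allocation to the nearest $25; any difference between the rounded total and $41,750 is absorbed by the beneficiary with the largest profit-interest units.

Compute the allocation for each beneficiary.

Total profit-interest units = 57.
Unrounded shares: Dube 13/57 × $41,750 = 9,521.93; Vance 19/57 × $41,750 = 13,916.67; Ferraro 12/57 × $41,750 = 8,789.47; Haddad 6/57 × $41,750 = 4,394.74; Delacroix 4/57 × $41,750 = 2,929.82; Halvorsen 3/57 × $41,750 = 2,197.37.
At nearest $25: Dube $9,525; Vance $13,925; Ferraro $8,800; Haddad $4,400; Delacroix $2,925; Halvorsen $2,200. Sum = $41,775.
Difference $41,750 − $41,775 = −$25 applied to largest profit-interest units (Vance): Vance becomes $13,900.

Dube: $9,525 · Vance: $13,900 · Ferraro: $8,800 · Haddad: $4,400 · Delacroix: $2,925 · Halvorsen: $2,200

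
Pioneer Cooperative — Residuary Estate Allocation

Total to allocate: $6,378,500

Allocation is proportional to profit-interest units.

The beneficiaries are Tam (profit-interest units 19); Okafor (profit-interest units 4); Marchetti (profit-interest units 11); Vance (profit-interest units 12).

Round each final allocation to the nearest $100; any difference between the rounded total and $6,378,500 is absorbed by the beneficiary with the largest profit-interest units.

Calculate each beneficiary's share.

Combined profit-interest units = 46.
Raw shares: Tam 19/46 × $6,378,500 = 2,634,597.83; Okafor 4/46 × $6,378,500 = 554,652.17; Marchetti 11/46 × $6,378,500 = 1,525,293.48; Vance 12/46 × $6,378,500 = 1,663,956.52.
Rounded to nearest $100: Tam $2,634,600; Okafor $554,700; Marchetti $1,525,300; Vance $1,664,000. Sum = $6,378,600.
Difference $6,378,500 − $6,378,600 = −$100 applied to largest profit-interest units (Tam): Tam becomes $2,634,500.

Tam: $2,634,500 | Okafor: $554,700 | Marchetti: $1,525,300 | Vance: $1,664,000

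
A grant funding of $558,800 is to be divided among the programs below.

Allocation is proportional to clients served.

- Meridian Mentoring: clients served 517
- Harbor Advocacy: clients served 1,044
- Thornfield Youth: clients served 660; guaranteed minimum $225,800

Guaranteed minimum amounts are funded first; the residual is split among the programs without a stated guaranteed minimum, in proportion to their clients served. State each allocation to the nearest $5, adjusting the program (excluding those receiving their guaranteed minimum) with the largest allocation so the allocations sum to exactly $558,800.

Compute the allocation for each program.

Fund the minimums — Thornfield Youth $225,800. Balance $333,000.
Balance split over remaining clients served 1,561: Meridian Mentoring 110,288.92 → $110,290; Harbor Advocacy 222,711.08 → $222,710.

Meridian Mentoring: $110,290 | Harbor Advocacy: $222,710 | Thornfield Youth: $225,800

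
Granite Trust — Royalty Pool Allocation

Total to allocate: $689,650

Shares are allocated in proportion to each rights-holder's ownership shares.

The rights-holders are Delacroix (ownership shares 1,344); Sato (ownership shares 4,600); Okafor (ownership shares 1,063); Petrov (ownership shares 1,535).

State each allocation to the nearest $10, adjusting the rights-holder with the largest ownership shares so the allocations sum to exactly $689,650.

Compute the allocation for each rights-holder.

Sum of ownership shares: 1,344 + 4,600 + 1,063 + 1,535 = 8,542.
Unrounded shares: Delacroix 108,509.67; Sato 371,387.26; Okafor 85,822.75; Petrov 123,930.31.
Rounded to nearest $10: Delacroix $108,510; Sato $371,390; Okafor $85,820; Petrov $123,930. Sum = $689,650.
No rounding difference to absorb.

Delacroix: $108,510 · Sato: $371,390 · Okafor: $85,820 · Petrov: $123,930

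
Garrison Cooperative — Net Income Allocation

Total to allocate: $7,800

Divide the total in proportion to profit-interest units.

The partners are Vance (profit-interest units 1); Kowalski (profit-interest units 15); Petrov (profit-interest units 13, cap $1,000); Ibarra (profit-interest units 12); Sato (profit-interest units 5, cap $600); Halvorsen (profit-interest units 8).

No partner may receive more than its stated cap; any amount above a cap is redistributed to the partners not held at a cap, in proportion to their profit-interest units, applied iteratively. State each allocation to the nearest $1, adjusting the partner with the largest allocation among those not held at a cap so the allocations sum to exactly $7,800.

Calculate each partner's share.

Vance: $172 | Kowalski: $2,583 | Petrov: $1,000 | Ibarra: $2,067 | Sato: $600 | Halvorsen: $1,378

Total profit-interest units = 54.
Unconstrained shares: Vance 144.44; Kowalski 2,166.67; Petrov 1,877.78; Ibarra 1,733.33; Sato 722.22; Halvorsen 1,155.56.
Cap binds for Petrov ($1,000), Sato ($600); remaining pool $6,200 reallocated over remaining profit-interest units 36.
Shares after redistribution: Vance 172.22 → $172; Kowalski 2,583.33 → $2,583; Ibarra 2,066.67 → $2,067; Halvorsen 1,377.78 → $1,378.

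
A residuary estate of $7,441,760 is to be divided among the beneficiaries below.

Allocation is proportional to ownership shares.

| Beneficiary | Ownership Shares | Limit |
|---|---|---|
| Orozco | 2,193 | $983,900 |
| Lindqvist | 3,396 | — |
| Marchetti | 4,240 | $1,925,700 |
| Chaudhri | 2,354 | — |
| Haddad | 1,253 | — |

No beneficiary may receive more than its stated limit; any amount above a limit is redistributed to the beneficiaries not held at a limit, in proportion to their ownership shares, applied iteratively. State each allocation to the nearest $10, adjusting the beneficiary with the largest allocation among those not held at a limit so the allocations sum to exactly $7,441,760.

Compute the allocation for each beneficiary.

Sum of ownership shares: 13,436.
Pro-rata shares before constraints: Orozco 1,214,630.82; Lindqvist 1,880,933.09; Marchetti 2,348,397.02; Chaudhri 1,303,803.44; Haddad 693,995.63.
Cap binds for Orozco ($983,900), Marchetti ($1,925,700); balance $4,532,160 reallocated over remaining ownership shares 7,003.
Remaining shares: Lindqvist 2,197,803.14 → $2,197,800; Chaudhri 1,523,447.76 → $1,523,450; Haddad 810,909.11 → $810,910.

Orozco: $983,900 | Lindqvist: $2,197,800 | Marchetti: $1,925,700 | Chaudhri: $1,523,450 | Haddad: $810,910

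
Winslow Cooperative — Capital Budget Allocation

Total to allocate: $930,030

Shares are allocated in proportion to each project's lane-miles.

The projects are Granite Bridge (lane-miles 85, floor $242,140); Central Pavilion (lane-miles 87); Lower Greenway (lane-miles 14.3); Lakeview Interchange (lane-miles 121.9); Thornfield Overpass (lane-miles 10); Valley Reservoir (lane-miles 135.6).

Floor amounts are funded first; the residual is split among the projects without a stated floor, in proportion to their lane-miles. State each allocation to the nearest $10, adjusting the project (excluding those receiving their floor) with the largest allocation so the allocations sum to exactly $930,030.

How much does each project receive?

Guaranteed amounts: Granite Bridge $242,140. Balance $687,890.
Balance split over remaining lane-miles 368.8: Central Pavilion 162,273.40 → $162,270; Lower Greenway 26,672.52 → $26,670; Lakeview Interchange 227,369.28 → $227,370; Thornfield Overpass 18,652.11 → $18,650; Valley Reservoir 252,922.68 → $252,920.
Rounding difference +$10 applied to Valley Reservoir → $252,930.

Granite Bridge: $242,140; Central Pavilion: $162,270; Lower Greenway: $26,670; Lakeview Interchange: $227,370; Thornfield Overpass: $18,650; Valley Reservoir: $252,930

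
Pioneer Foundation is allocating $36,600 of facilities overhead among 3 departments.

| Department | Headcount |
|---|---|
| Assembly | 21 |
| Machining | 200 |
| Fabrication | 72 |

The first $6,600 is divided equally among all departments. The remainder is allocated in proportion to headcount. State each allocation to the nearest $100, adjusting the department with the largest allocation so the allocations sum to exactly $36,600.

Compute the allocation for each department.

Equal tier: $6,600 ÷ 3 = $2,200 apiece.
Remainder $30,000 by headcount (total 293): Assembly 2,150.17 → $2,200; Machining 20,477.82 → $20,500; Fabrication 7,372.01 → $7,400.
Rounding difference −$100 on remainder applied to Machining.
Totals: Assembly $2,200 + $2,200 = $4,400; Machining $2,200 + $20,400 = $22,600; Fabrication $2,200 + $7,400 = $9,600.

Assembly: $4,400 · Machining: $22,600 · Fabrication: $9,600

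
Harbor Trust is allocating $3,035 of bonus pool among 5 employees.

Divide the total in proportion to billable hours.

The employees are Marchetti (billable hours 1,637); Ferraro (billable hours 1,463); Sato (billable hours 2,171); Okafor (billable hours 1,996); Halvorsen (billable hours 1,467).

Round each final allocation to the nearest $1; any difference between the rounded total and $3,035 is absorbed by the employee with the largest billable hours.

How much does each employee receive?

Total billable hours = 1,637 + 1,463 + 2,171 + 1,996 + 1,467 = 8,734.
Raw shares: Marchetti 568.85; Ferraro 508.38; Sato 754.41; Okafor 693.60; Halvorsen 509.77.
After rounding ($1): Marchetti $569; Ferraro $508; Sato $754; Okafor $694; Halvorsen $510. Sum = $3,035.
Sum already equals the total — no adjustment.

Marchetti: $569; Ferraro: $508; Sato: $754; Okafor: $694; Halvorsen: $510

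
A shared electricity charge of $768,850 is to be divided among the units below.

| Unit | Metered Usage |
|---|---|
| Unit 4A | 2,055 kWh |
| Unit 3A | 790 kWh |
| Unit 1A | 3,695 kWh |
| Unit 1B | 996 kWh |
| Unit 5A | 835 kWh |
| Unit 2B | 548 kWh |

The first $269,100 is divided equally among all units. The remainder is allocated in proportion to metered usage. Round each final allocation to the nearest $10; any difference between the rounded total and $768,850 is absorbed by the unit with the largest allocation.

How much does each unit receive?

First tranche $269,100 split equally: $44,850 each.
Remainder $499,750 by metered usage (total 8,919): Unit 4A 115,145.90 → $115,150; Unit 3A 44,265.33 → $44,270; Unit 1A 207,038.49 → $207,040; Unit 1B 55,807.94 → $55,810; Unit 5A 46,786.78 → $46,790; Unit 2B 30,705.57 → $30,710.
Rounding difference −$20 on remainder applied to Unit 1A.
Totals: Unit 4A $44,850 + $115,150 = $160,000; Unit 3A $44,850 + $44,270 = $89,120; Unit 1A $44,850 + $207,020 = $251,870; Unit 1B $44,850 + $55,810 = $100,660; Unit 5A $44,850 + $46,790 = $91,640; Unit 2B $44,850 + $30,710 = $75,560.

Unit 4A: $160,000 · Unit 3A: $89,120 · Unit 1A: $251,870 · Unit 1B: $100,660 · Unit 5A: $91,640 · Unit 2B: $75,560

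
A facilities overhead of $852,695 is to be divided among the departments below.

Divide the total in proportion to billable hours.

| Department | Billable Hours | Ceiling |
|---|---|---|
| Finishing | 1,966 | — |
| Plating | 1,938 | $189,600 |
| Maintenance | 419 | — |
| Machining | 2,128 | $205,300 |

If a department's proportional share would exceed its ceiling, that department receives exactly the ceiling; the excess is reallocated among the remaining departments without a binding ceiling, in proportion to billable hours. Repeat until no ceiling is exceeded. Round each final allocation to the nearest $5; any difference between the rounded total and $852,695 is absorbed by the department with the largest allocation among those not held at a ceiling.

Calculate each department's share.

Finishing: $377,370 | Plating: $189,600 | Maintenance: $80,425 | Machining: $205,300

Billable hours total: 6,451.
Unconstrained shares: Finishing 259,866.43; Plating 256,165.39; Maintenance 55,383.54; Machining 281,279.64.
Held at cap: Plating ($189,600), Machining ($205,300); balance $457,795 reallocated over remaining billable hours 2,385.
Shares after redistribution: Finishing 377,368.96 → $377,370; Maintenance 80,426.04 → $80,425.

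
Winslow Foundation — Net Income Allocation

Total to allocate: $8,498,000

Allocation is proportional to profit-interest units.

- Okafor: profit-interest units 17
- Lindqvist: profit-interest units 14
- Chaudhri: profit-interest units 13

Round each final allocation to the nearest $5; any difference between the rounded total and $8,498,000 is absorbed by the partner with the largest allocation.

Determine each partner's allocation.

Okafor: $3,283,315 | Lindqvist: $2,703,910 | Chaudhri: $2,510,775

Total profit-interest units = 44.
Proportional shares: Okafor 17/44 × $8,498,000 = 3,283,318.18; Lindqvist 14/44 × $8,498,000 = 2,703,909.09; Chaudhri 13/44 × $8,498,000 = 2,510,772.73.
Rounded to nearest $5: Okafor $3,283,320; Lindqvist $2,703,910; Chaudhri $2,510,775. Sum = $8,498,005.
Difference $8,498,000 − $8,498,005 = −$5 applied to largest allocation (Okafor): Okafor becomes $3,283,315.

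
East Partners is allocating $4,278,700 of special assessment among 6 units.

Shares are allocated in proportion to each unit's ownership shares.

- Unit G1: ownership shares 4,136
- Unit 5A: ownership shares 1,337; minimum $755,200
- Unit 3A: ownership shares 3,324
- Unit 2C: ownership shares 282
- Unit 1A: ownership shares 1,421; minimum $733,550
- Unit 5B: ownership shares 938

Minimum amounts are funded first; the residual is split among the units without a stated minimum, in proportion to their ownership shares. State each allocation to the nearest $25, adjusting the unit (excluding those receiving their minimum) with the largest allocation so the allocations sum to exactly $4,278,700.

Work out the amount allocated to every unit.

Unit G1: $1,329,400; Unit 5A: $755,200; Unit 3A: $1,068,400; Unit 2C: $90,650; Unit 1A: $733,550; Unit 5B: $301,500

Guaranteed amounts: Unit 5A $755,200; Unit 1A $733,550. Balance $2,789,950.
Balance split over remaining ownership shares 8,680: Unit G1 1,329,404.75 → $1,329,400; Unit 3A 1,068,409.42 → $1,068,400; Unit 2C 90,641.23 → $90,650; Unit 5B 301,494.60 → $301,500.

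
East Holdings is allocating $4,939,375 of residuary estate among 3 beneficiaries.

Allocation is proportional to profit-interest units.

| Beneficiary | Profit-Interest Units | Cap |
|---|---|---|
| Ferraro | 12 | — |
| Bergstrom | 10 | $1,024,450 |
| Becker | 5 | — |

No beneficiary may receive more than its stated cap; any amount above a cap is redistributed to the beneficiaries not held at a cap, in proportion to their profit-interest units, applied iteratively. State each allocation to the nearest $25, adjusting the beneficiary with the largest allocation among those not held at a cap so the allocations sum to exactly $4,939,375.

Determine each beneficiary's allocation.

Ferraro: $2,763,475; Bergstrom: $1,024,450; Becker: $1,151,450

Combined profit-interest units = 27.
Pro-rata shares before constraints: Ferraro 2,195,277.78; Bergstrom 1,829,398.15; Becker 914,699.07.
Cap binds for Bergstrom ($1,024,450); balance $3,914,925 reallocated over remaining profit-interest units 17.
Shares after redistribution: Ferraro 2,763,476.47 → $2,763,475; Becker 1,151,448.53 → $1,151,450.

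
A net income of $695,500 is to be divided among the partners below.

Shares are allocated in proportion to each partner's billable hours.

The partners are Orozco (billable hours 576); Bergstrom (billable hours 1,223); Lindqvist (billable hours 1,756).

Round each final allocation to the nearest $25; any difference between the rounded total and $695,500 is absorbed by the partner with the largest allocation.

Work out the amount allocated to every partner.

Combined billable hours = 3,555.
Pro-rata amounts: Orozco 576/3,555 × $695,500 = 112,688.61; Bergstrom 1,223/3,555 × $695,500 = 239,267.65; Lindqvist 1,756/3,555 × $695,500 = 343,543.74.
After rounding ($25): Orozco $112,700; Bergstrom $239,275; Lindqvist $343,550. Sum = $695,525.
Difference $695,500 − $695,525 = −$25 applied to largest allocation (Lindqvist): Lindqvist becomes $343,525.

Orozco: $112,700; Bergstrom: $239,275; Lindqvist: $343,525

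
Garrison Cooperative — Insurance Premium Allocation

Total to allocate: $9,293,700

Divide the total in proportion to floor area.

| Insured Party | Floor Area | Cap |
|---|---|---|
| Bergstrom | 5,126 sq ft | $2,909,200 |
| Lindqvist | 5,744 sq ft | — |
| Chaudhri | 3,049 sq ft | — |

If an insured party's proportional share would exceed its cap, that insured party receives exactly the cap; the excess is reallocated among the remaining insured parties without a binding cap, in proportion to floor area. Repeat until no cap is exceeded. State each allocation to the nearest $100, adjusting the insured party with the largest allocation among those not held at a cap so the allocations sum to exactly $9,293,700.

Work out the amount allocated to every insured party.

Bergstrom: $2,909,200 | Lindqvist: $4,170,700 | Chaudhri: $2,213,800

Floor area total: 13,919.
Pro-rata shares before constraints: Bergstrom 3,422,624.20; Lindqvist 3,835,262.07; Chaudhri 2,035,813.73.
Held at cap: Bergstrom ($2,909,200); remaining pool $6,384,500 reallocated over remaining floor area 8,793.
Shares after redistribution: Lindqvist 4,170,654.84 → $4,170,700; Chaudhri 2,213,845.16 → $2,213,800.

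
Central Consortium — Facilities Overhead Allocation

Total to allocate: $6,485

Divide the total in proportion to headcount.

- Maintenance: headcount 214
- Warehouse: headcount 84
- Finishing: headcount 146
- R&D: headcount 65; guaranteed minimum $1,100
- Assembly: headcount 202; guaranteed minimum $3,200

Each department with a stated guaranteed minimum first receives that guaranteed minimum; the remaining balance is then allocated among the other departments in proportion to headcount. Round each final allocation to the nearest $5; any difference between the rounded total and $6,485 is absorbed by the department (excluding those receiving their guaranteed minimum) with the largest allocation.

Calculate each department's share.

Maintenance: $1,050 · Warehouse: $415 · Finishing: $720 · R&D: $1,100 · Assembly: $3,200

Fund the minimums — R&D $1,100; Assembly $3,200. Residual $2,185.
Residual split over remaining headcount 444: Maintenance 1,053.13 → $1,055; Warehouse 413.38 → $415; Finishing 718.49 → $720.
Rounding difference −$5 applied to Maintenance → $1,050.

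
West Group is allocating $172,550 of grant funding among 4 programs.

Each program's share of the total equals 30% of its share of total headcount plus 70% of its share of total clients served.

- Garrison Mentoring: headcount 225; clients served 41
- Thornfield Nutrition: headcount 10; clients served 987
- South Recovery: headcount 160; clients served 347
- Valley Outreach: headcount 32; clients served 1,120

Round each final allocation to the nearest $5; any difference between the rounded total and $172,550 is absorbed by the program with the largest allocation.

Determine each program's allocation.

Garrison Mentoring: $29,260 · Thornfield Nutrition: $48,995 · South Recovery: $36,195 · Valley Outreach: $58,100

Headcount total 427; clients served total 2,495.
Blended shares (30% headcount + 70% clients served): Garrison Mentoring 0.1696; Thornfield Nutrition 0.2839; South Recovery 0.2098; Valley Outreach 0.3367.
Pro-rata amounts: Garrison Mentoring 29,261.48; Thornfield Nutrition 48,993.78; South Recovery 36,195.28; Valley Outreach 58,099.46.
At nearest $5: Garrison Mentoring $29,260; Thornfield Nutrition $48,995; South Recovery $36,195; Valley Outreach $58,100. Sum = $172,550.
No rounding difference to absorb.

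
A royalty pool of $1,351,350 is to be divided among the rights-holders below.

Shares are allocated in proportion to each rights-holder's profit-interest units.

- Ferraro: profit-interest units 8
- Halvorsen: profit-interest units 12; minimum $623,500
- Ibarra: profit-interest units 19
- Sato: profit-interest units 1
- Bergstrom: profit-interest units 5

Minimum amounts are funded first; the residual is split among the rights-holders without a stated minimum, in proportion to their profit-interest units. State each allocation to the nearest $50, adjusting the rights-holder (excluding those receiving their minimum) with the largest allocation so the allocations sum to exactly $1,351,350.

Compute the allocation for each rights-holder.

Ferraro: $176,450 · Halvorsen: $623,500 · Ibarra: $419,050 · Sato: $22,050 · Bergstrom: $110,300

Minimums first: Halvorsen $623,500. Remaining pool $727,850.
Remaining pool split over remaining profit-interest units 33: Ferraro 176,448.48 → $176,450; Ibarra 419,065.15 → $419,050; Sato 22,056.06 → $22,050; Bergstrom 110,280.30 → $110,300.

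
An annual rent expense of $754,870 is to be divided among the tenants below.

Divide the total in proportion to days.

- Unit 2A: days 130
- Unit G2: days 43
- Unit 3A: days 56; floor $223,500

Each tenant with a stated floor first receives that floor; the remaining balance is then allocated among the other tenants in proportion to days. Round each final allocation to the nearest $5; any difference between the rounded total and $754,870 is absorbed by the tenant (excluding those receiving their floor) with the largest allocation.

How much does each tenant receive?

Minimums first: Unit 3A $223,500. Residual $531,370.
Residual split over remaining days 173: Unit 2A 399,295.38 → $399,295; Unit G2 132,074.62 → $132,075.

Unit 2A: $399,295; Unit G2: $132,075; Unit 3A: $223,500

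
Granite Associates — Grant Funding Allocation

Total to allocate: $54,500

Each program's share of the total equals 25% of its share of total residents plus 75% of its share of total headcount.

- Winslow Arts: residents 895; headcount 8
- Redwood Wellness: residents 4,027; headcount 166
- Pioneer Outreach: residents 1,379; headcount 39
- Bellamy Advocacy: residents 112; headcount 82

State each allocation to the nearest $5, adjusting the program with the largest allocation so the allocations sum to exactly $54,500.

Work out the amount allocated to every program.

Totals — residents 6,413, headcount 295.
Combined weights (25% residents + 75% headcount): Winslow Arts 0.0552; Redwood Wellness 0.5790; Pioneer Outreach 0.1529; Bellamy Advocacy 0.2128.
Proportional shares: Winslow Arts 3,009.98; Redwood Wellness 31,556.57; Pioneer Outreach 8,333.62; Bellamy Advocacy 11,599.82.
Rounded to nearest $5: Winslow Arts $3,010; Redwood Wellness $31,555; Pioneer Outreach $8,335; Bellamy Advocacy $11,600. Sum = $54,500.
Sum already equals the total — no adjustment.

Winslow Arts: $3,010; Redwood Wellness: $31,555; Pioneer Outreach: $8,335; Bellamy Advocacy: $11,600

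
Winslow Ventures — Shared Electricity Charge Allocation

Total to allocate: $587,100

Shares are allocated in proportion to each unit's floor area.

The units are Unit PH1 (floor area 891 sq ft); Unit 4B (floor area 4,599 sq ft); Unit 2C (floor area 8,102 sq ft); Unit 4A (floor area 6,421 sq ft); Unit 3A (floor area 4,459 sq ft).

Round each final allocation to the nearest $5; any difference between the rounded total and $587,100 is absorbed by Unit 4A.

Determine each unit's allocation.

Total floor area = 24,472.
Proportional shares: Unit PH1 891/24,472 × $587,100 = 21,375.70; Unit 4B 4,599/24,472 × $587,100 = 110,333.15; Unit 2C 8,102/24,472 × $587,100 = 194,372.52; Unit 4A 6,421/24,472 × $587,100 = 154,044.18; Unit 3A 4,459/24,472 × $587,100 = 106,974.46.
Rounded to nearest $5: Unit PH1 $21,375; Unit 4B $110,335; Unit 2C $194,375; Unit 4A $154,045; Unit 3A $106,975. Sum = $587,105.
Difference $587,100 − $587,105 = −$5 applied to Unit 4A: Unit 4A becomes $154,040.

Unit PH1: $21,375 · Unit 4B: $110,335 · Unit 2C: $194,375 · Unit 4A: $154,040 · Unit 3A: $106,975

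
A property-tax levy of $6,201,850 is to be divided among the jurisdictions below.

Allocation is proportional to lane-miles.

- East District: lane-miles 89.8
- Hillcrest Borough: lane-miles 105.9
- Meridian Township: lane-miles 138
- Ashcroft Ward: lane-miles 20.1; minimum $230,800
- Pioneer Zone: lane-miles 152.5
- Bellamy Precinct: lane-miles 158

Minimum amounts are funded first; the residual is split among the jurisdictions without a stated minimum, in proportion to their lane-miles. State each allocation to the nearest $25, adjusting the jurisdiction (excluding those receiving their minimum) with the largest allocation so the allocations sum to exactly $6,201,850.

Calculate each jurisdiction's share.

Guaranteed amounts: Ashcroft Ward $230,800. Residual $5,971,050.
Residual split over remaining lane-miles 644.2: East District 832,350.65 → $832,350; Hillcrest Borough 981,580.56 → $981,575; Meridian Township 1,279,113.47 → $1,279,125; Pioneer Zone 1,413,513.08 → $1,413,525; Bellamy Precinct 1,464,492.24 → $1,464,500.
Rounding difference −$25 applied to Bellamy Precinct → $1,464,475.

East District: $832,350; Hillcrest Borough: $981,575; Meridian Township: $1,279,125; Ashcroft Ward: $230,800; Pioneer Zone: $1,413,525; Bellamy Precinct: $1,464,475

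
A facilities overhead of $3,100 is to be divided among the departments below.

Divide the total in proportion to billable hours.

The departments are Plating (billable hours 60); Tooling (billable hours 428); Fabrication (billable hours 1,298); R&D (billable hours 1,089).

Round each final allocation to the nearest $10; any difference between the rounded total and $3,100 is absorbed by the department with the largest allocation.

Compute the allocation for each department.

Plating: $60 · Tooling: $460 · Fabrication: $1,410 · R&D: $1,170

Total billable hours = 2,875.
Raw shares: Plating 60/2,875 × $3,100 = 64.70; Tooling 428/2,875 × $3,100 = 461.50; Fabrication 1,298/2,875 × $3,100 = 1,399.58; R&D 1,089/2,875 × $3,100 = 1,174.23.
Rounded to nearest $10: Plating $60; Tooling $460; Fabrication $1,400; R&D $1,170. Sum = $3,090.
Difference $3,100 − $3,090 = +$10 applied to largest allocation (Fabrication): Fabrication becomes $1,410.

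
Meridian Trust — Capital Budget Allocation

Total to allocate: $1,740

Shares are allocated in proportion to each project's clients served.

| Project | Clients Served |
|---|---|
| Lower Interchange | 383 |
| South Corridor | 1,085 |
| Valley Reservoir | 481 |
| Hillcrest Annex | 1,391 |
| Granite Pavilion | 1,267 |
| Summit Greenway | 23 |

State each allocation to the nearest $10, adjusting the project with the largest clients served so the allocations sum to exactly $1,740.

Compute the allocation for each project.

Clients served total: 383 + 1,085 + 481 + 1,391 + 1,267 + 23 = 4,630.
Pro-rata amounts: Lower Interchange 143.94; South Corridor 407.75; Valley Reservoir 180.76; Hillcrest Annex 522.75; Granite Pavilion 476.15; Summit Greenway 8.64.
After rounding ($10): Lower Interchange $140; South Corridor $410; Valley Reservoir $180; Hillcrest Annex $520; Granite Pavilion $480; Summit Greenway $10. Sum = $1,740.
No rounding difference to absorb.

Lower Interchange: $140 | South Corridor: $410 | Valley Reservoir: $180 | Hillcrest Annex: $520 | Granite Pavilion: $480 | Summit Greenway: $10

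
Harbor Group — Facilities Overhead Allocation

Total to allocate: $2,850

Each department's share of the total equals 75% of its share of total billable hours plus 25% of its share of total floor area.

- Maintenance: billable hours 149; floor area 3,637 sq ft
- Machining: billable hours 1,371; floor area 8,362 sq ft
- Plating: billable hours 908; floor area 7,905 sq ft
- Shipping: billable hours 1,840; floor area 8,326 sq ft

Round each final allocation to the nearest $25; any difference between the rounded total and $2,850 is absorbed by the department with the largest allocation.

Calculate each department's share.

Maintenance: $175 · Machining: $900 · Plating: $650 · Shipping: $1,125

Billable hours total 4,268; floor area total 28,230.
Combined weights (75% billable hours + 25% floor area): Maintenance 0.0584; Machining 0.3150; Plating 0.2296; Shipping 0.3971.
Raw shares: Maintenance 166.42; Machining 897.67; Plating 654.26; Shipping 1,131.65.
Rounded to nearest $25: Maintenance $175; Machining $900; Plating $650; Shipping $1,125. Sum = $2,850.
Sum already equals the total — no adjustment.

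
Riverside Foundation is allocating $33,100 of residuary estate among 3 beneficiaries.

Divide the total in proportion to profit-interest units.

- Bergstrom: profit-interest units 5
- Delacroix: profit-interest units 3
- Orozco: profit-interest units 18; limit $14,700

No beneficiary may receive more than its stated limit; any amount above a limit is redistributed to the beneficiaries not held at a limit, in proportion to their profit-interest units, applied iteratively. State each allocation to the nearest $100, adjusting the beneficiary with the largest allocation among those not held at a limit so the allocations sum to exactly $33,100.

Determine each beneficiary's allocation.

Combined profit-interest units = 26.
Proportional shares (ignoring caps): Bergstrom 6,365.38; Delacroix 3,819.23; Orozco 22,915.38.
Cap binds for Orozco ($14,700); residual $18,400 reallocated over remaining profit-interest units 8.
Redistributed shares: Bergstrom 11,500.00 → $11,500; Delacroix 6,900.00 → $6,900.

Bergstrom: $11,500; Delacroix: $6,900; Orozco: $14,700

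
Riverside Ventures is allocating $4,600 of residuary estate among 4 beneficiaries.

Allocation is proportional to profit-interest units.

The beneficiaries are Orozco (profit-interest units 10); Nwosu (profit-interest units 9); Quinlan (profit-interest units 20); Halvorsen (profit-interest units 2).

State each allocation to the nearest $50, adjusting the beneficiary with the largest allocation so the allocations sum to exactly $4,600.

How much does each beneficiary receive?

Orozco: $1,100 · Nwosu: $1,000 · Quinlan: $2,300 · Halvorsen: $200

Combined profit-interest units = 41.
Proportional shares: Orozco 10/41 × $4,600 = 1,121.95; Nwosu 9/41 × $4,600 = 1,009.76; Quinlan 20/41 × $4,600 = 2,243.90; Halvorsen 2/41 × $4,600 = 224.39.
After rounding ($50): Orozco $1,100; Nwosu $1,000; Quinlan $2,250; Halvorsen $200. Sum = $4,550.
Difference $4,600 − $4,550 = +$50 applied to largest allocation (Quinlan): Quinlan becomes $2,300.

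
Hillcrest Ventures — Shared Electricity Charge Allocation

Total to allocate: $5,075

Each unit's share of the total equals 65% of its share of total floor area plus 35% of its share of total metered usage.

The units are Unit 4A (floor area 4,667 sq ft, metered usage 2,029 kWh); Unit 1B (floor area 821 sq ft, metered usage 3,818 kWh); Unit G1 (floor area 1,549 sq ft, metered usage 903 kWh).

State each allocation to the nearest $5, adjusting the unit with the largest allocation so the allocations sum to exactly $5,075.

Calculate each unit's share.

Unit 4A: $2,720; Unit 1B: $1,390; Unit G1: $965

Totals — floor area 7,037, metered usage 6,750.
Combined weights (65% floor area + 35% metered usage): Unit 4A 0.5363; Unit 1B 0.2738; Unit G1 0.1899.
Raw shares: Unit 4A 2,721.69; Unit 1B 1,389.56; Unit G1 963.75.
After rounding ($5): Unit 4A $2,720; Unit 1B $1,390; Unit G1 $965. Sum = $5,075.
No rounding difference to absorb.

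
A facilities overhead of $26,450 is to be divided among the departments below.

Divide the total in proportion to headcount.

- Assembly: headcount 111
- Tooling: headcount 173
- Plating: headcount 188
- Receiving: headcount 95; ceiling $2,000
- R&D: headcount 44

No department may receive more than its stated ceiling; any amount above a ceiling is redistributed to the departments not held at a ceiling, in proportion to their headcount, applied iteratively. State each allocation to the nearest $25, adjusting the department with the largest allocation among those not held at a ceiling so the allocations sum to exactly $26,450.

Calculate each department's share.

Headcount total: 611.
Unconstrained shares: Assembly 4,805.16; Tooling 7,489.12; Plating 8,138.46; Receiving 4,112.52; R&D 1,904.75.
Capped: Receiving ($2,000); remaining pool $24,450 reallocated over remaining headcount 516.
Remaining shares: Assembly 5,259.59 → $5,250; Tooling 8,197.38 → $8,200; Plating 8,908.14 → $8,900; R&D 2,084.88 → $2,075.
Rounding difference +$25 applied to Plating → $8,925.

Assembly: $5,250 · Tooling: $8,200 · Plating: $8,925 · Receiving: $2,000 · R&D: $2,075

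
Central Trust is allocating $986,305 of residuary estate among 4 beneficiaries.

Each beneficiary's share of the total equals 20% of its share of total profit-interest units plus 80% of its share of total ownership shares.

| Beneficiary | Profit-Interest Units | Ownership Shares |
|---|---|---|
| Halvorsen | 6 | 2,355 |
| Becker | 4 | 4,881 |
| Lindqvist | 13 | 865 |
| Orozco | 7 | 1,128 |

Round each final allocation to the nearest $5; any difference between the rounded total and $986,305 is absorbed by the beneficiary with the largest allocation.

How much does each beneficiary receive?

Halvorsen: $240,795 · Becker: $443,610 · Lindqvist: $159,435 · Orozco: $142,465

Profit-interest units total 30; ownership shares total 9,229.
Combined weights (20% profit-interest units + 80% ownership shares): Halvorsen 0.2441; Becker 0.4498; Lindqvist 0.1616; Orozco 0.1444.
Pro-rata amounts: Halvorsen 240,795.64; Becker 443,608.19; Lindqvist 159,433.94; Orozco 142,467.23.
Rounded to nearest $5: Halvorsen $240,795; Becker $443,610; Lindqvist $159,435; Orozco $142,465. Sum = $986,305.
Sum already equals the total — no adjustment.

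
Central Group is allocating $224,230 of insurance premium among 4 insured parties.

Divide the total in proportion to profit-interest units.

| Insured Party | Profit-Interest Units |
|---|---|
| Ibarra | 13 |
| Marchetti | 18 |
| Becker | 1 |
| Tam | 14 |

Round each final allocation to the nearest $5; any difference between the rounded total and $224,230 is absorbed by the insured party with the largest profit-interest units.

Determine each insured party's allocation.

Sum of profit-interest units: 13 + 18 + 1 + 14 = 46.
Unrounded shares: Ibarra 63,369.35; Marchetti 87,742.17; Becker 4,874.57; Tam 68,243.91.
After rounding ($5): Ibarra $63,370; Marchetti $87,740; Becker $4,875; Tam $68,245. Sum = $224,230.
No rounding difference to absorb.

Ibarra: $63,370 · Marchetti: $87,740 · Becker: $4,875 · Tam: $68,245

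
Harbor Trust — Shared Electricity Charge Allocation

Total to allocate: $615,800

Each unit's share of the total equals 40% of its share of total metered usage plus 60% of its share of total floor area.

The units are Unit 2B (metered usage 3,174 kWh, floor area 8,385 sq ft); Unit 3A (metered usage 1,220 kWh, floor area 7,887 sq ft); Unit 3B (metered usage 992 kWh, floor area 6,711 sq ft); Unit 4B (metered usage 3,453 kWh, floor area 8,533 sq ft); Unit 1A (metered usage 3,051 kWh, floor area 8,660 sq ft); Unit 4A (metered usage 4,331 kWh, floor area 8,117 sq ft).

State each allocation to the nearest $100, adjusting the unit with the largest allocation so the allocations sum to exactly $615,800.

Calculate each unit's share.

Unit 2B: $112,300 | Unit 3A: $78,900 | Unit 3B: $66,400 | Unit 4B: $117,700 | Unit 1A: $112,600 | Unit 4A: $127,900

Metered usage total 16,221; floor area total 48,293.
Blended shares (40% metered usage + 60% floor area): Unit 2B 0.1824; Unit 3A 0.1281; Unit 3B 0.1078; Unit 4B 0.1912; Unit 1A 0.1828; Unit 4A 0.2076.
Proportional shares: Unit 2B 112,349.94; Unit 3A 78,867.86; Unit 3B 66,408.28; Unit 4B 117,718.94; Unit 1A 112,586.12; Unit 4A 127,868.86.
Rounded to nearest $100: Unit 2B $112,300; Unit 3A $78,900; Unit 3B $66,400; Unit 4B $117,700; Unit 1A $112,600; Unit 4A $127,900. Sum = $615,800.
No rounding difference to absorb.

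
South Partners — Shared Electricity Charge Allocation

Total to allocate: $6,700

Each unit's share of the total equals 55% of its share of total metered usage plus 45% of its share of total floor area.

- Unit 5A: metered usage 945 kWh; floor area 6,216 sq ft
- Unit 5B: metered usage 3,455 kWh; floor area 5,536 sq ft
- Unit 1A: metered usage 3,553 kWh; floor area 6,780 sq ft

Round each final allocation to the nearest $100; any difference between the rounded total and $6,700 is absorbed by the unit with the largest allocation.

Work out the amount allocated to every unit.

Totals — metered usage 7,953, floor area 18,532.
Blended shares (55% metered usage + 45% floor area): Unit 5A 0.2163; Unit 5B 0.3734; Unit 1A 0.4103.
Unrounded shares: Unit 5A 1,449.15; Unit 5B 2,501.52; Unit 1A 2,749.32.
Rounded to nearest $100: Unit 5A $1,400; Unit 5B $2,500; Unit 1A $2,700. Sum = $6,600.
Difference $6,700 − $6,600 = +$100 applied to largest allocation (Unit 1A): Unit 1A becomes $2,800.

Unit 5A: $1,400; Unit 5B: $2,500; Unit 1A: $2,800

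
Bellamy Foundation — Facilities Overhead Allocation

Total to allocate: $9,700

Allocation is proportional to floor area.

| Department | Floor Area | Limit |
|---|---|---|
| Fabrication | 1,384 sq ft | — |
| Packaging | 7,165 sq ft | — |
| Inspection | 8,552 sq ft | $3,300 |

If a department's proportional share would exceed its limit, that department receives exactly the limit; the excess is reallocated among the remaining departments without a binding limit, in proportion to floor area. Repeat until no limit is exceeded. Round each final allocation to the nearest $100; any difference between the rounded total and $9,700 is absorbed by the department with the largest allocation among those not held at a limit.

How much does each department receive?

Fabrication: $1,000 · Packaging: $5,400 · Inspection: $3,300

Total floor area = 17,101.
Unconstrained shares: Fabrication 785.03; Packaging 4,064.12; Inspection 4,850.85.
Cap binds for Inspection ($3,300); balance $6,400 reallocated over remaining floor area 8,549.
Shares after redistribution: Fabrication 1,036.10 → $1,000; Packaging 5,363.90 → $5,400.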